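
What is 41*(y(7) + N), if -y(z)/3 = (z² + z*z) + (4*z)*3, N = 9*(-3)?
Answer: -23493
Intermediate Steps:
N = -27
y(z) = -36*z - 6*z² (y(z) = -3*((z² + z*z) + (4*z)*3) = -3*((z² + z²) + 12*z) = -3*(2*z² + 12*z) = -36*z - 6*z²)
41*(y(7) + N) = 41*(-6*7*(6 + 7) - 27) = 41*(-6*7*13 - 27) = 41*(-546 - 27) = 41*(-573) = -23493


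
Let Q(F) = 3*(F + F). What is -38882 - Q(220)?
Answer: -40202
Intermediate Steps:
Q(F) = 6*F (Q(F) = 3*(2*F) = 6*F)
-38882 - Q(220) = -38882 - 6*220 = -38882 - 1*1320 = -38882 - 1320 = -40202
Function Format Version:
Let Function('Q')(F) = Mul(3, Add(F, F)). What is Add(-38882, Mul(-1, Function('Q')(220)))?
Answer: -40202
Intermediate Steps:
Function('Q')(F) = Mul(6, F) (Function('Q')(F) = Mul(3, Mul(2, F)) = Mul(6, F))
Add(-38882, Mul(-1, Function('Q')(220))) = Add(-38882, Mul(-1, Mul(6, 220))) = Add(-38882, Mul(-1, 1320)) = Add(-38882, -1320) = -40202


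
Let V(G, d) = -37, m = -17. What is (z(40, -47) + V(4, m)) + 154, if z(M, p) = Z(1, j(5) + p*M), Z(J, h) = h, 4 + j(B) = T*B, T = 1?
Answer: -1762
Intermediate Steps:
j(B) = -4 + B (j(B) = -4 + 1*B = -4 + B)
z(M, p) = 1 + M*p (z(M, p) = (-4 + 5) + p*M = 1 + M*p)
(z(40, -47) + V(4, m)) + 154 = ((1 + 40*(-47)) - 37) + 154 = ((1 - 1880) - 37) + 154 = (-1879 - 37) + 154 = -1916 + 154 = -1762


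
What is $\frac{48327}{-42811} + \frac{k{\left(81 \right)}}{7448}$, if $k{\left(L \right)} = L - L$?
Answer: $- \frac{48327}{42811} \approx -1.1288$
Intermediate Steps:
$k{\left(L \right)} = 0$
$\frac{48327}{-42811} + \frac{k{\left(81 \right)}}{7448} = \frac{48327}{-42811} + \frac{0}{7448} = 48327 \left(- \frac{1}{42811}\right) + 0 \cdot \frac{1}{7448} = - \frac{48327}{42811} + 0 = - \frac{48327}{42811}$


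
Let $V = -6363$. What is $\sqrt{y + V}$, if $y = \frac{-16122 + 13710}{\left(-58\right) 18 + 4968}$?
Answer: $\frac{i \sqrt{75606106}}{109} \approx 79.772 i$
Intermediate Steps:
$y = - \frac{67}{109}$ ($y = - \frac{2412}{-1044 + 4968} = - \frac{2412}{3924} = \left(-2412\right) \frac{1}{3924} = - \frac{67}{109} \approx -0.61468$)
$\sqrt{y + V} = \sqrt{- \frac{67}{109} - 6363} = \sqrt{- \frac{693634}{109}} = \frac{i \sqrt{75606106}}{109}$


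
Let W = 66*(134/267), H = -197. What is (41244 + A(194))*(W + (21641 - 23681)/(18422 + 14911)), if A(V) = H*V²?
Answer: -241059651429984/988879 ≈ -2.4377e+8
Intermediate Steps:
A(V) = -197*V²
W = 2948/89 (W = 66*(134*(1/267)) = 66*(134/267) = 2948/89 ≈ 33.124)
(41244 + A(194))*(W + (21641 - 23681)/(18422 + 14911)) = (41244 - 197*194²)*(2948/89 + (21641 - 23681)/(18422 + 14911)) = (41244 - 197*37636)*(2948/89 - 2040/33333) = (41244 - 7414292)*(2948/89 - 2040*1/33333) = -7373048*(2948/89 - 680/11111) = -7373048*32694708/988879 = -241059651429984/988879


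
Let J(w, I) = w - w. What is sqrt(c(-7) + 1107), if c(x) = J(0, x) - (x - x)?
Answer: 3*sqrt(123) ≈ 33.272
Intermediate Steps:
J(w, I) = 0
c(x) = 0 (c(x) = 0 - (x - x) = 0 - 1*0 = 0 + 0 = 0)
sqrt(c(-7) + 1107) = sqrt(0 + 1107) = sqrt(1107) = 3*sqrt(123)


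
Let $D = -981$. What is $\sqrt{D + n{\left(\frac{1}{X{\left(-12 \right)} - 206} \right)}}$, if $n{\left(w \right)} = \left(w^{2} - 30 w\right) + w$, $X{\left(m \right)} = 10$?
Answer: $\frac{i \sqrt{37680411}}{196} \approx 31.319 i$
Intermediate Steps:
$n{\left(w \right)} = w^{2} - 29 w$
$\sqrt{D + n{\left(\frac{1}{X{\left(-12 \right)} - 206} \right)}} = \sqrt{-981 + \frac{-29 + \frac{1}{10 - 206}}{10 - 206}} = \sqrt{-981 + \frac{-29 + \frac{1}{-196}}{-196}} = \sqrt{-981 - \frac{-29 - \frac{1}{196}}{196}} = \sqrt{-981 - - \frac{5685}{38416}} = \sqrt{-981 + \frac{5685}{38416}} = \sqrt{- \frac{37680411}{38416}} = \frac{i \sqrt{37680411}}{196}$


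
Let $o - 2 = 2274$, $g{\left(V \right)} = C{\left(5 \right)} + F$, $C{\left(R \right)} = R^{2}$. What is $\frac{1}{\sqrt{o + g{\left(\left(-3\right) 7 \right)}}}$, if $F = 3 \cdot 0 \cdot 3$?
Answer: $\frac{\sqrt{2301}}{2301} \approx 0.020847$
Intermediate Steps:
$F = 0$ ($F = 0 \cdot 3 = 0$)
$g{\left(V \right)} = 25$ ($g{\left(V \right)} = 5^{2} + 0 = 25 + 0 = 25$)
$o = 2276$ ($o = 2 + 2274 = 2276$)
$\frac{1}{\sqrt{o + g{\left(\left(-3\right) 7 \right)}}} = \frac{1}{\sqrt{2276 + 25}} = \frac{1}{\sqrt{2301}} = \frac{\sqrt{2301}}{2301}$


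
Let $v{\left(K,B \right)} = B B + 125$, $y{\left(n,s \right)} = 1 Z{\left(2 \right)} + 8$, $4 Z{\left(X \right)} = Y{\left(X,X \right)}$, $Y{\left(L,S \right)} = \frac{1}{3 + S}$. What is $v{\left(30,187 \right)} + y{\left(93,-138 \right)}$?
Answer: $\frac{702041}{20} \approx 35102.0$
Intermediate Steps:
$Z{\left(X \right)} = \frac{1}{4 \left(3 + X\right)}$
$y{\left(n,s \right)} = \frac{161}{20}$ ($y{\left(n,s \right)} = 1 \frac{1}{4 \left(3 + 2\right)} + 8 = 1 \frac{1}{4 \cdot 5} + 8 = 1 \cdot \frac{1}{4} \cdot \frac{1}{5} + 8 = 1 \cdot \frac{1}{20} + 8 = \frac{1}{20} + 8 = \frac{161}{20}$)
$v{\left(K,B \right)} = 125 + B^{2}$ ($v{\left(K,B \right)} = B^{2} + 125 = 125 + B^{2}$)
$v{\left(30,187 \right)} + y{\left(93,-138 \right)} = \left(125 + 187^{2}\right) + \frac{161}{20} = \left(125 + 34969\right) + \frac{161}{20} = 35094 + \frac{161}{20} = \frac{702041}{20}$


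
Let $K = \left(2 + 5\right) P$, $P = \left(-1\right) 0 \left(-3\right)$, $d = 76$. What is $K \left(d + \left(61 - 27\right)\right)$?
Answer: $0$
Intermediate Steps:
$P = 0$ ($P = 0 \left(-3\right) = 0$)
$K = 0$ ($K = \left(2 + 5\right) 0 = 7 \cdot 0 = 0$)
$K \left(d + \left(61 - 27\right)\right) = 0 \left(76 + \left(61 - 27\right)\right) = 0 \left(76 + 34\right) = 0 \cdot 110 = 0$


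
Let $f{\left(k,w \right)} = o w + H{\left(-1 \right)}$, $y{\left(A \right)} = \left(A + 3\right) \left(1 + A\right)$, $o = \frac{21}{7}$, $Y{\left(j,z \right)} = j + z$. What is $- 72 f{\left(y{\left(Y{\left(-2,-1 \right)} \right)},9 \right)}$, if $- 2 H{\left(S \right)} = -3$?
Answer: $-2052$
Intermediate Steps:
$H{\left(S \right)} = \frac{3}{2}$ ($H{\left(S \right)} = \left(- \frac{1}{2}\right) \left(-3\right) = \frac{3}{2}$)
$o = 3$ ($o = 21 \cdot \frac{1}{7} = 3$)
$y{\left(A \right)} = \left(1 + A\right) \left(3 + A\right)$ ($y{\left(A \right)} = \left(3 + A\right) \left(1 + A\right) = \left(1 + A\right) \left(3 + A\right)$)
$f{\left(k,w \right)} = \frac{3}{2} + 3 w$ ($f{\left(k,w \right)} = 3 w + \frac{3}{2} = \frac{3}{2} + 3 w$)
$- 72 f{\left(y{\left(Y{\left(-2,-1 \right)} \right)},9 \right)} = - 72 \left(\frac{3}{2} + 3 \cdot 9\right) = - 72 \left(\frac{3}{2} + 27\right) = \left(-72\right) \frac{57}{2} = -2052$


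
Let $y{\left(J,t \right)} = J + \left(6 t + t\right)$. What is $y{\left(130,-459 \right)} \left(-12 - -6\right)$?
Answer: $18498$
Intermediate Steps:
$y{\left(J,t \right)} = J + 7 t$
$y{\left(130,-459 \right)} \left(-12 - -6\right) = \left(130 + 7 \left(-459\right)\right) \left(-12 - -6\right) = \left(130 - 3213\right) \left(-12 + 6\right) = \left(-3083\right) \left(-6\right) = 18498$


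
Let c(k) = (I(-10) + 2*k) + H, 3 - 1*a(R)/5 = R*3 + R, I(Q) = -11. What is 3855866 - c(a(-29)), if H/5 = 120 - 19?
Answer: 3854182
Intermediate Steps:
H = 505 (H = 5*(120 - 19) = 5*101 = 505)
a(R) = 15 - 20*R (a(R) = 15 - 5*(R*3 + R) = 15 - 5*(3*R + R) = 15 - 20*R)
c(k) = 494 + 2*k (c(k) = (-11 + 2*k) + 505 = 494 + 2*k)
3855866 - c(a(-29)) = 3855866 - (494 + 2*(15 - 20*(-29))) = 3855866 - (494 + 2*(15 + 580)) = 3855866 - (494 + 2*595) = 3855866 - (494 + 1190) = 3855866 - 1*1684 = 3855866 - 1684 = 3854182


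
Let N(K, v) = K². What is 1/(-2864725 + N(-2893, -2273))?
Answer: 1/5504724 ≈ 1.8166e-7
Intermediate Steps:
1/(-2864725 + N(-2893, -2273)) = 1/(-2864725 + (-2893)²) = 1/(-2864725 + 8369449) = 1/5504724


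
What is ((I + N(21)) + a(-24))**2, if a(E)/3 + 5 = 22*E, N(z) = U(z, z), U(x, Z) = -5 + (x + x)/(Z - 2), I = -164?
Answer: 1125602500/361 ≈ 3.1180e+6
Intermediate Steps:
U(x, Z) = -5 + 2*x/(-2 + Z) (U(x, Z) = -5 + (2*x)/(-2 + Z) = -5 + 2*x/(-2 + Z))
N(z) = (10 - 3*z)/(-2 + z) (N(z) = (10 - 5*z + 2*z)/(-2 + z) = (10 - 3*z)/(-2 + z))
a(E) = -15 + 66*E (a(E) = -15 + 3*(22*E) = -15 + 66*E)
((I + N(21)) + a(-24))**2 = ((-164 + (10 - 3*21)/(-2 + 21)) + (-15 + 66*(-24)))**2 = ((-164 + (10 - 63)/19) + (-15 - 1584))**2 = ((-164 + (1/19)*(-53)) - 1599)**2 = ((-164 - 53/19) - 1599)**2 = (-3169/19 - 1599)**2 = (-33550/19)**2 = 1125602500/361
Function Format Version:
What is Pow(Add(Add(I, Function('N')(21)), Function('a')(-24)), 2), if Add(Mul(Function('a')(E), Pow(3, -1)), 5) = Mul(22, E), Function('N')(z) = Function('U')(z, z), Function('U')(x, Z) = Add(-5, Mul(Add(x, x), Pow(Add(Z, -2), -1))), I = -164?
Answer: Rational(1125602500, 361) ≈ 3.1180e+6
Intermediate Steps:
Function('U')(x, Z) = Add(-5, Mul(2, x, Pow(Add(-2, Z), -1))) (Function('U')(x, Z) = Add(-5, Mul(Mul(2, x), Pow(Add(-2, Z), -1))) = Add(-5, Mul(2, x, Pow(Add(-2, Z), -1))))
Function('N')(z) = Mul(Pow(Add(-2, z), -1), Add(10, Mul(-3, z))) (Function('N')(z) = Mul(Pow(Add(-2, z), -1), Add(10, Mul(-5, z), Mul(2, z))) = Mul(Pow(Add(-2, z), -1), Add(10, Mul(-3, z))))
Function('a')(E) = Add(-15, Mul(66, E)) (Function('a')(E) = Add(-15, Mul(3, Mul(22, E))) = Add(-15, Mul(66, E)))
Pow(Add(Add(I, Function('N')(21)), Function('a')(-24)), 2) = Pow(Add(Add(-164, Mul(Pow(Add(-2, 21), -1), Add(10, Mul(-3, 21)))), Add(-15, Mul(66, -24))), 2) = Pow(Add(Add(-164, Mul(Pow(19, -1), Add(10, -63))), Add(-15, -1584)), 2) = Pow(Add(Add(-164, Mul(Rational(1, 19), -53)), -1599), 2) = Pow(Add(Add(-164, Rational(-53, 19)), -1599), 2) = Pow(Add(Rational(-3169, 19), -1599), 2) = Pow(Rational(-33550, 19), 2) = Rational(1125602500, 361)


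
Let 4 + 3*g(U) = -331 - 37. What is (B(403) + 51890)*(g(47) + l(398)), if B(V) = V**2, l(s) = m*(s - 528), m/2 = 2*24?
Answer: -2701024596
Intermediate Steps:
m = 96 (m = 2*(2*24) = 2*48 = 96)
l(s) = -50688 + 96*s (l(s) = 96*(s - 528) = 96*(-528 + s) = -50688 + 96*s)
g(U) = -124 (g(U) = -4/3 + (-331 - 37)/3 = -4/3 + (1/3)*(-368) = -4/3 - 368/3 = -124)
(B(403) + 51890)*(g(47) + l(398)) = (403**2 + 51890)*(-124 + (-50688 + 96*398)) = (162409 + 51890)*(-124 + (-50688 + 38208)) = 214299*(-124 - 12480) = 214299*(-12604) = -2701024596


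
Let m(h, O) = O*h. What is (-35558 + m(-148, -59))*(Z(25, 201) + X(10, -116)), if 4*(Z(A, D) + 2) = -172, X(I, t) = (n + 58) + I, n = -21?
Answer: -53652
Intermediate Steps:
X(I, t) = 37 + I (X(I, t) = (-21 + 58) + I = 37 + I)
Z(A, D) = -45 (Z(A, D) = -2 + (¼)*(-172) = -2 - 43 = -45)
(-35558 + m(-148, -59))*(Z(25, 201) + X(10, -116)) = (-35558 - 59*(-148))*(-45 + (37 + 10)) = (-35558 + 8732)*(-45 + 47) = -26826*2 = -53652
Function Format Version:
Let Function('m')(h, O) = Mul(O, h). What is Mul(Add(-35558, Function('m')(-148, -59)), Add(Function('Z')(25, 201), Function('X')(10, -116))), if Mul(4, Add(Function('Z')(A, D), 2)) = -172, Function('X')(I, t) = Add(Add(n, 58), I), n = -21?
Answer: -53652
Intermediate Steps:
Function('X')(I, t) = Add(37, I) (Function('X')(I, t) = Add(Add(-21, 58), I) = Add(37, I))
Function('Z')(A, D) = -45 (Function('Z')(A, D) = Add(-2, Mul(Rational(1, 4), -172)) = Add(-2, -43) = -45)
Mul(Add(-35558, Function('m')(-148, -59)), Add(Function('Z')(25, 201), Function('X')(10, -116))) = Mul(Add(-35558, Mul(-59, -148)), Add(-45, Add(37, 10))) = Mul(Add(-35558, 8732), Add(-45, 47)) = Mul(-26826, 2) = -53652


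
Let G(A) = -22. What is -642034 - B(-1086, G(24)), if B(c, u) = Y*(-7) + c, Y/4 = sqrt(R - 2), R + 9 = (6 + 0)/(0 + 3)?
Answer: -640948 + 84*I ≈ -6.4095e+5 + 84.0*I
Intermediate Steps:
R = -7 (R = -9 + (6 + 0)/(0 + 3) = -9 + 6/3 = -9 + 6*(1/3) = -9 + 2 = -7)
Y = 12*I (Y = 4*sqrt(-7 - 2) = 4*sqrt(-9) = 4*(3*I) = 12*I ≈ 12.0*I)
B(c, u) = c - 84*I (B(c, u) = (12*I)*(-7) + c = -84*I + c = c - 84*I)
-642034 - B(-1086, G(24)) = -642034 - (-1086 - 84*I) = -642034 + (1086 + 84*I) = -640948 + 84*I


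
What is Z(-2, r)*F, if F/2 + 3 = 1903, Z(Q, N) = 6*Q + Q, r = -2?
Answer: -53200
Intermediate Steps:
Z(Q, N) = 7*Q
F = 3800 (F = -6 + 2*1903 = -6 + 3806 = 3800)
Z(-2, r)*F = (7*(-2))*3800 = -14*3800 = -53200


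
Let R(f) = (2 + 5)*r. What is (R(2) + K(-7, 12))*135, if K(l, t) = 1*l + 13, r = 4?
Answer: 4590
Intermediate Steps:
K(l, t) = 13 + l (K(l, t) = l + 13 = 13 + l)
R(f) = 28 (R(f) = (2 + 5)*4 = 7*4 = 28)
(R(2) + K(-7, 12))*135 = (28 + (13 - 7))*135 = (28 + 6)*135 = 34*135 = 4590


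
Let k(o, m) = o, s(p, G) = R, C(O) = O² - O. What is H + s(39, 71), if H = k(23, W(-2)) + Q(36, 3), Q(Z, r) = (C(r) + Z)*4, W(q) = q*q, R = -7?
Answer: 184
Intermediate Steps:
s(p, G) = -7
W(q) = q²
Q(Z, r) = 4*Z + 4*r*(-1 + r) (Q(Z, r) = (r*(-1 + r) + Z)*4 = (Z + r*(-1 + r))*4 = 4*Z + 4*r*(-1 + r))
H = 191 (H = 23 + (4*36 + 4*3*(-1 + 3)) = 23 + (144 + 4*3*2) = 23 + (144 + 24) = 23 + 168 = 191)
H + s(39, 71) = 191 - 7 = 184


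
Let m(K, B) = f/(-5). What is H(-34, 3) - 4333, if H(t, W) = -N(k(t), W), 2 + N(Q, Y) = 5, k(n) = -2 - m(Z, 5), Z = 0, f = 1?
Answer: -4336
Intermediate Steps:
m(K, B) = -1/5 (m(K, B) = 1/(-5) = 1*(-1/5) = -1/5)
k(n) = -9/5 (k(n) = -2 - 1*(-1/5) = -2 + 1/5 = -9/5)
N(Q, Y) = 3 (N(Q, Y) = -2 + 5 = 3)
H(t, W) = -3 (H(t, W) = -1*3 = -3)
H(-34, 3) - 4333 = -3 - 4333 = -4336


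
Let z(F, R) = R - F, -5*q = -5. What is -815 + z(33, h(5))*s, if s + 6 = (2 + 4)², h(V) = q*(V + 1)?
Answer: -1625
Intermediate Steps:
q = 1 (q = -⅕*(-5) = 1)
h(V) = 1 + V (h(V) = 1*(V + 1) = 1*(1 + V) = 1 + V)
s = 30 (s = -6 + (2 + 4)² = -6 + 6² = -6 + 36 = 30)
-815 + z(33, h(5))*s = -815 + ((1 + 5) - 1*33)*30 = -815 + (6 - 33)*30 = -815 - 27*30 = -815 - 810 = -1625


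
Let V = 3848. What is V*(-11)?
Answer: -42328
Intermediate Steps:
V*(-11) = 3848*(-11) = -42328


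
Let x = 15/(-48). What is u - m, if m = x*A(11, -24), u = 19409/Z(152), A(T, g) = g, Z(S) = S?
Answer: 18269/152 ≈ 120.19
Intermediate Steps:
x = -5/16 (x = 15*(-1/48) = -5/16 ≈ -0.31250)
u = 19409/152 ≈ 127.69
m = 15/2 (m = -5/16*(-24) = 15/2 ≈ 7.5000)
u - m = 19409/152 - 1*15/2 = 19409/152 - 15/2 = 18269/152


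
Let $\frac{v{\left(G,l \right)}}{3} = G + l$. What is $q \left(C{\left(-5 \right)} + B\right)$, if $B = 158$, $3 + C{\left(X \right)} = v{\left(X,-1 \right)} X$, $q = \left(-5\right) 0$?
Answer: $0$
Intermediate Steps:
$q = 0$
$v{\left(G,l \right)} = 3 G + 3 l$ ($v{\left(G,l \right)} = 3 \left(G + l\right) = 3 G + 3 l$)
$C{\left(X \right)} = -3 + X \left(-3 + 3 X\right)$ ($C{\left(X \right)} = -3 + \left(3 X + 3 \left(-1\right)\right) X = -3 + \left(3 X - 3\right) X = -3 + \left(-3 + 3 X\right) X = -3 + X \left(-3 + 3 X\right)$)
$q \left(C{\left(-5 \right)} + B\right) = 0 \left(\left(-3 + 3 \left(-5\right) \left(-1 - 5\right)\right) + 158\right) = 0 \left(\left(-3 + 3 \left(-5\right) \left(-6\right)\right) + 158\right) = 0 \left(\left(-3 + 90\right) + 158\right) = 0 \left(87 + 158\right) = 0 \cdot 245 = 0$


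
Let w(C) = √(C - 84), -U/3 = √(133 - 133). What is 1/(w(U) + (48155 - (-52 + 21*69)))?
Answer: 7793/364385108 - I*√21/1093155324 ≈ 2.1387e-5 - 4.1921e-9*I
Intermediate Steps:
U = 0 (U = -3*√(133 - 133) = -3*√0 = -3*0 = 0)
w(C) = √(-84 + C)
1/(w(U) + (48155 - (-52 + 21*69))) = 1/(√(-84 + 0) + (48155 - (-52 + 21*69))) = 1/(√(-84) + (48155 - (-52 + 1449))) = 1/(2*I*√21 + (48155 - 1*1397)) = 1/(2*I*√21 + (48155 - 1397)) = 1/(2*I*√21 + 46758) = 1/(46758 + 2*I*√21)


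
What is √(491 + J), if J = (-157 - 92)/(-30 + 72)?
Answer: √95074/14 ≈ 22.024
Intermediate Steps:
J = -83/14 (J = -249/42 = -249*1/42 = -83/14 ≈ -5.9286)
√(491 + J) = √(491 - 83/14) = √(6791/14) = √95074/14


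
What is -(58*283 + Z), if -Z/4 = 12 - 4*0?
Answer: -16366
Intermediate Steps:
Z = -48 (Z = -4*(12 - 4*0) = -4*(12 + 0) = -4*12 = -48)
-(58*283 + Z) = -(58*283 - 48) = -(16414 - 48) = -1*16366 = -16366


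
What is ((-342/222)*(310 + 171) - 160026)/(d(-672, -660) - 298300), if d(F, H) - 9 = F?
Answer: 160767/298963 ≈ 0.53775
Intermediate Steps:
d(F, H) = 9 + F
((-342/222)*(310 + 171) - 160026)/(d(-672, -660) - 298300) = ((-342/222)*(310 + 171) - 160026)/((9 - 672) - 298300) = (-342*1/222*481 - 160026)/(-663 - 298300) = (-57/37*481 - 160026)/(-298963) = (-741 - 160026)*(-1/298963) = -160767*(-1/298963) = 160767/298963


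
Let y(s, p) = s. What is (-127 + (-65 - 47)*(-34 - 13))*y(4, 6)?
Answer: 20548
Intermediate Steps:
(-127 + (-65 - 47)*(-34 - 13))*y(4, 6) = (-127 + (-65 - 47)*(-34 - 13))*4 = (-127 - 112*(-47))*4 = (-127 + 5264)*4 = 5137*4 = 20548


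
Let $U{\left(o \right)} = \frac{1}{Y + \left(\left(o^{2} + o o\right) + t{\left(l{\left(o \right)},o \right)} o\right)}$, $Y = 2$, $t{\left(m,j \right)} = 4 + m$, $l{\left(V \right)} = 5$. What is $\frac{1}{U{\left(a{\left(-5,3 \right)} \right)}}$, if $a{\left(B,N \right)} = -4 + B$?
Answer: $83$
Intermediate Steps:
$U{\left(o \right)} = \frac{1}{2 + 2 o^{2} + 9 o}$ ($U{\left(o \right)} = \frac{1}{2 + \left(\left(o^{2} + o o\right) + \left(4 + 5\right) o\right)} = \frac{1}{2 + \left(\left(o^{2} + o^{2}\right) + 9 o\right)} = \frac{1}{2 + \left(2 o^{2} + 9 o\right)} = \frac{1}{2 + 2 o^{2} + 9 o}$)
$\frac{1}{U{\left(a{\left(-5,3 \right)} \right)}} = \frac{1}{\frac{1}{2 + 2 \left(-4 - 5\right)^{2} + 9 \left(-4 - 5\right)}} = \frac{1}{\frac{1}{2 + 2 \left(-9\right)^{2} + 9 \left(-9\right)}} = \frac{1}{\frac{1}{2 + 2 \cdot 81 - 81}} = \frac{1}{\frac{1}{2 + 162 - 81}} = \frac{1}{\frac{1}{83}} = 83$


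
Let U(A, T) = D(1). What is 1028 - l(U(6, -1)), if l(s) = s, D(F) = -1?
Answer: 1029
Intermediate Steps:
U(A, T) = -1
1028 - l(U(6, -1)) = 1028 - 1*(-1) = 1028 + 1 = 1029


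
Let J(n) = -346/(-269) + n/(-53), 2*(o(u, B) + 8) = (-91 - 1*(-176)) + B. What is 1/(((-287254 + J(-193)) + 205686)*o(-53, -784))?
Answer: 28514/831433975515 ≈ 3.4295e-8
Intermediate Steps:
o(u, B) = 69/2 + B/2 (o(u, B) = -8 + ((-91 - 1*(-176)) + B)/2 = -8 + ((-91 + 176) + B)/2 = -8 + (85 + B)/2 = -8 + (85/2 + B/2) = 69/2 + B/2)
J(n) = 346/269 - n/53 (J(n) = -346*(-1/269) + n*(-1/53) = 346/269 - n/53)
1/(((-287254 + J(-193)) + 205686)*o(-53, -784)) = 1/(((-287254 + (346/269 - 1/53*(-193))) + 205686)*(69/2 + (1/2)*(-784))) = 1/(((-287254 + (346/269 + 193/53)) + 205686)*(69/2 - 392)) = 1/(((-287254 + 70255/14257) + 205686)*(-715/2)) = -2/715/(-4095310023/14257 + 205686) = -2/715/(-1162844721/14257) = -14257/1162844721*(-2/715) = 28514/831433975515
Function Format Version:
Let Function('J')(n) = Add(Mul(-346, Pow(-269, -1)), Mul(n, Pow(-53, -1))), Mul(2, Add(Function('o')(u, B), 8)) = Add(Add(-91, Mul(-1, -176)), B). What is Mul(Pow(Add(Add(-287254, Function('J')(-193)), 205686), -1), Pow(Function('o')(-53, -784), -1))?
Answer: Rational(28514, 831433975515) ≈ 3.4295e-8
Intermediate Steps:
Function('o')(u, B) = Add(Rational(69, 2), Mul(Rational(1, 2), B)) (Function('o')(u, B) = Add(-8, Mul(Rational(1, 2), Add(Add(-91, Mul(-1, -176)), B))) = Add(-8, Mul(Rational(1, 2), Add(Add(-91, 176), B))) = Add(-8, Mul(Rational(1, 2), Add(85, B))) = Add(-8, Add(Rational(85, 2), Mul(Rational(1, 2), B))) = Add(Rational(69, 2), Mul(Rational(1, 2), B)))
Function('J')(n) = Add(Rational(346, 269), Mul(Rational(-1, 53), n)) (Function('J')(n) = Add(Mul(-346, Rational(-1, 269)), Mul(n, Rational(-1, 53))) = Add(Rational(346, 269), Mul(Rational(-1, 53), n)))
Mul(Pow(Add(Add(-287254, Function('J')(-193)), 205686), -1), Pow(Function('o')(-53, -784), -1)) = Mul(Pow(Add(Add(-287254, Add(Rational(346, 269), Mul(Rational(-1, 53), -193))), 205686), -1), Pow(Add(Rational(69, 2), Mul(Rational(1, 2), -784)), -1)) = Mul(Pow(Add(Add(-287254, Add(Rational(346, 269), Rational(193, 53))), 205686), -1), Pow(Add(Rational(69, 2), -392), -1)) = Mul(Pow(Add(Add(-287254, Rational(70255, 14257)), 205686), -1), Pow(Rational(-715, 2), -1)) = Mul(Pow(Add(Rational(-4095310023, 14257), 205686), -1), Rational(-2, 715)) = Mul(Pow(Rational(-1162844721, 14257), -1), Rational(-2, 715)) = Mul(Rational(-14257, 1162844721), Rational(-2, 715)) = Rational(28514, 831433975515)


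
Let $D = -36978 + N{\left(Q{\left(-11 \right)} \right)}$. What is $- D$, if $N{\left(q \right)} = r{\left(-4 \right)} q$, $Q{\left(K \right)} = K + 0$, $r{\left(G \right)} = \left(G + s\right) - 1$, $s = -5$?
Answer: $36868$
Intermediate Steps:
$r{\left(G \right)} = -6 + G$ ($r{\left(G \right)} = \left(G - 5\right) - 1 = \left(-5 + G\right) - 1 = -6 + G$)
$Q{\left(K \right)} = K$
$N{\left(q \right)} = - 10 q$ ($N{\left(q \right)} = \left(-6 - 4\right) q = - 10 q$)
$D = -36868$ ($D = -36978 - -110 = -36978 + 110 = -36868$)
$- D = \left(-1\right) \left(-36868\right) = 36868$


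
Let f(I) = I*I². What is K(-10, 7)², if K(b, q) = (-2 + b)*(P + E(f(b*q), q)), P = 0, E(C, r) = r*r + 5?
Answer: 419904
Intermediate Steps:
f(I) = I³
E(C, r) = 5 + r² (E(C, r) = r² + 5 = 5 + r²)
K(b, q) = (-2 + b)*(5 + q²) (K(b, q) = (-2 + b)*(0 + (5 + q²)) = (-2 + b)*(5 + q²))
K(-10, 7)² = (-10 - 2*7² - 10*(5 + 7²))² = (-10 - 2*49 - 10*(5 + 49))² = (-10 - 98 - 10*54)² = (-10 - 98 - 540)² = (-648)² = 419904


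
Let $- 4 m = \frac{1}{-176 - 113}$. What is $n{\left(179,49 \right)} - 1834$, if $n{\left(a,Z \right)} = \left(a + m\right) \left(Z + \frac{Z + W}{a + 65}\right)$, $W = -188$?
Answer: $\frac{1927927349}{282064} \approx 6835.1$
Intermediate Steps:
$m = \frac{1}{1156}$ ($m = - \frac{1}{4 \left(-176 - 113\right)} = - \frac{1}{4 \left(-289\right)} = \left(- \frac{1}{4}\right) \left(- \frac{1}{289}\right) = \frac{1}{1156} \approx 0.00086505$)
$n{\left(a,Z \right)} = \left(\frac{1}{1156} + a\right) \left(Z + \frac{-188 + Z}{65 + a}\right)$ ($n{\left(a,Z \right)} = \left(a + \frac{1}{1156}\right) \left(Z + \frac{Z - 188}{a + 65}\right) = \left(\frac{1}{1156} + a\right) \left(Z + \frac{-188 + Z}{65 + a}\right)$)
$n{\left(179,49 \right)} - 1834 = \frac{-188 - 38901712 + 66 \cdot 49 + 1156 \cdot 49 \cdot 179^{2} + 76297 \cdot 49 \cdot 179}{1156 \left(65 + 179\right)} - 1834 = \frac{-188 - 38901712 + 3234 + 1156 \cdot 49 \cdot 32041 + 669200987}{1156 \cdot 244} - 1834 = \frac{1}{1156} \cdot \frac{1}{244} \left(-188 - 38901712 + 3234 + 1814930404 + 669200987\right) - 1834 = \frac{1}{1156} \cdot \frac{1}{244} \cdot 2445232725 - 1834 = \frac{2445232725}{282064} - 1834 = \frac{1927927349}{282064}$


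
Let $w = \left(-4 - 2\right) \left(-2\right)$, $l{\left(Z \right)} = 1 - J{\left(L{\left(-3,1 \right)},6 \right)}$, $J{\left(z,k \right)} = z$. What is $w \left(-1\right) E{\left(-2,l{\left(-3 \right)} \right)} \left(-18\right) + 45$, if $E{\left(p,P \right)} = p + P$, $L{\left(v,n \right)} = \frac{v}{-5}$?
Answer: $- \frac{1503}{5} \approx -300.6$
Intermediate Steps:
$L{\left(v,n \right)} = - \frac{v}{5}$ ($L{\left(v,n \right)} = v \left(- \frac{1}{5}\right) = - \frac{v}{5}$)
$l{\left(Z \right)} = \frac{2}{5}$ ($l{\left(Z \right)} = 1 - \left(- \frac{1}{5}\right) \left(-3\right) = 1 - \frac{3}{5} = \frac{2}{5}$)
$E{\left(p,P \right)} = P + p$
$w = 12$ ($w = \left(-6\right) \left(-2\right) = 12$)
$w \left(-1\right) E{\left(-2,l{\left(-3 \right)} \right)} \left(-18\right) + 45 = 12 \left(-1\right) \left(\frac{2}{5} - 2\right) \left(-18\right) + 45 = \left(-12\right) \left(- \frac{8}{5}\right) \left(-18\right) + 45 = \frac{96}{5} \left(-18\right) + 45 = - \frac{1728}{5} + 45 = - \frac{1503}{5}$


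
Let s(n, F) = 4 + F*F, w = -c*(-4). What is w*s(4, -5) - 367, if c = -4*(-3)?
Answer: 1025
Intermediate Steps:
c = 12
w = 48 (w = -1*12*(-4) = -12*(-4) = 48)
s(n, F) = 4 + F²
w*s(4, -5) - 367 = 48*(4 + (-5)²) - 367 = 48*(4 + 25) - 367 = 48*29 - 367 = 1392 - 367 = 1025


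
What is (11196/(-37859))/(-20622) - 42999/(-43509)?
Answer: 1865056845137/1887150417649 ≈ 0.98829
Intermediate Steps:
(11196/(-37859))/(-20622) - 42999/(-43509) = (11196*(-1/37859))*(-1/20622) - 42999*(-1/43509) = -11196/37859*(-1/20622) + 14333/14503 = 1866/130121383 + 14333/14503 = 1865056845137/1887150417649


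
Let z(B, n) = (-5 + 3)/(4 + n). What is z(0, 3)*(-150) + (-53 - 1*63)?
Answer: -512/7 ≈ -73.143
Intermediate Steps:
z(B, n) = -2/(4 + n)
z(0, 3)*(-150) + (-53 - 1*63) = -2/(4 + 3)*(-150) + (-53 - 1*63) = -2/7*(-150) + (-53 - 63) = -2*1/7*(-150) - 116 = -2/7*(-150) - 116 = 300/7 - 116 = -512/7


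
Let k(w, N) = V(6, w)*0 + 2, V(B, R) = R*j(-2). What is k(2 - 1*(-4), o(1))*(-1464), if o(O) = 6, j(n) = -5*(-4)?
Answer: -2928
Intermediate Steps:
j(n) = 20
V(B, R) = 20*R (V(B, R) = R*20 = 20*R)
k(w, N) = 2 (k(w, N) = (20*w)*0 + 2 = 0 + 2 = 2)
k(2 - 1*(-4), o(1))*(-1464) = 2*(-1464) = -2928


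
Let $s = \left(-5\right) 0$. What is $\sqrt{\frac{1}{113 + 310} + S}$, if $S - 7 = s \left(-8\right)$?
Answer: $\frac{\sqrt{139214}}{141} \approx 2.6462$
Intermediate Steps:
$s = 0$
$S = 7$ ($S = 7 + 0 \left(-8\right) = 7 + 0 = 7$)
$\sqrt{\frac{1}{113 + 310} + S} = \sqrt{\frac{1}{113 + 310} + 7} = \sqrt{\frac{1}{423} + 7} = \sqrt{\frac{2962}{423}} = \frac{\sqrt{139214}}{141}$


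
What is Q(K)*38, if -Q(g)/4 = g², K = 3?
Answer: -1368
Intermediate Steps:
Q(g) = -4*g²
Q(K)*38 = -4*3²*38 = -4*9*38 = -36*38 = -1368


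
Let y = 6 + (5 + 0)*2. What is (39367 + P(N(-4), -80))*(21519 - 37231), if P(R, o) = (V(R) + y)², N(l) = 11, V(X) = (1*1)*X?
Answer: -629988352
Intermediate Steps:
V(X) = X (V(X) = 1*X = X)
y = 16 (y = 6 + 5*2 = 6 + 10 = 16)
P(R, o) = (16 + R)² (P(R, o) = (R + 16)² = (16 + R)²)
(39367 + P(N(-4), -80))*(21519 - 37231) = (39367 + (16 + 11)²)*(21519 - 37231) = (39367 + 27²)*(-15712) = (39367 + 729)*(-15712) = 40096*(-15712) = -629988352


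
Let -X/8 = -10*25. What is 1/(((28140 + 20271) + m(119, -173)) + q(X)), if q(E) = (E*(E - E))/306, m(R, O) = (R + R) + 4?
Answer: 1/48653 ≈ 2.0554e-5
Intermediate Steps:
m(R, O) = 4 + 2*R (m(R, O) = 2*R + 4 = 4 + 2*R)
X = 2000 (X = -(-80)*25 = -8*(-250) = 2000)
q(E) = 0 (q(E) = (E*0)*(1/306) = 0*(1/306) = 0)
1/(((28140 + 20271) + m(119, -173)) + q(X)) = 1/(((28140 + 20271) + (4 + 2*119)) + 0) = 1/((48411 + (4 + 238)) + 0) = 1/((48411 + 242) + 0) = 1/(48653 + 0) = 1/48653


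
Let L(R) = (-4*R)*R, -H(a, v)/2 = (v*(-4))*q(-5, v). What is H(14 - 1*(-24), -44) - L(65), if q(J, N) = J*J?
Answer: 8100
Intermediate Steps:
q(J, N) = J**2
H(a, v) = 200*v (H(a, v) = -2*v*(-4)*(-5)**2 = -2*(-4*v)*25 = -(-200)*v = 200*v)
L(R) = -4*R**2
H(14 - 1*(-24), -44) - L(65) = 200*(-44) - (-4)*65**2 = -8800 - (-4)*4225 = -8800 - 1*(-16900) = -8800 + 16900 = 8100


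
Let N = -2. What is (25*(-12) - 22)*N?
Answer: 644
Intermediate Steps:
(25*(-12) - 22)*N = (25*(-12) - 22)*(-2) = (-300 - 22)*(-2) = -322*(-2) = 644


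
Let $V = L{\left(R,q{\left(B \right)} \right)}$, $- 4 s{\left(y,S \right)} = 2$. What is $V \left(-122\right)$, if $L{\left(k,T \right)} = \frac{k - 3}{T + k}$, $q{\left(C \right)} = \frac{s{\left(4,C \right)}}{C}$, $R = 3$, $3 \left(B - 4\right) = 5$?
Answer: $0$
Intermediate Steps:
$B = \frac{17}{3}$ ($B = 4 + \frac{1}{3} \cdot 5 = 4 + \frac{5}{3} = \frac{17}{3} \approx 5.6667$)
$s{\left(y,S \right)} = - \frac{1}{2}$ ($s{\left(y,S \right)} = \left(- \frac{1}{4}\right) 2 = - \frac{1}{2}$)
$q{\left(C \right)} = - \frac{1}{2 C}$
$L{\left(k,T \right)} = \frac{-3 + k}{T + k}$
$V = 0$ ($V = \frac{-3 + 3}{- \frac{1}{2 \cdot \frac{17}{3}} + 3} = \frac{1}{\left(- \frac{1}{2}\right) \frac{3}{17} + 3} \cdot 0 = \frac{1}{- \frac{3}{34} + 3} \cdot 0 = \frac{1}{\frac{99}{34}} \cdot 0 = \frac{34}{99} \cdot 0 = 0$)
$V \left(-122\right) = 0 \left(-122\right) = 0$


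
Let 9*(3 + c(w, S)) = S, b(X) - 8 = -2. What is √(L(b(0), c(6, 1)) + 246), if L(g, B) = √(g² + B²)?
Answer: √(2214 + 2*√898)/3 ≈ 15.895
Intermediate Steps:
b(X) = 6 (b(X) = 8 - 2 = 6)
c(w, S) = -3 + S/9
L(g, B) = √(B² + g²)
√(L(b(0), c(6, 1)) + 246) = √(√((-3 + (⅑)*1)² + 6²) + 246) = √(√((-3 + ⅑)² + 36) + 246) = √(√((-26/9)² + 36) + 246) = √(√(676/81 + 36) + 246) = √(√(3592/81) + 246) = √(2*√898/9 + 246) = √(246 + 2*√898/9)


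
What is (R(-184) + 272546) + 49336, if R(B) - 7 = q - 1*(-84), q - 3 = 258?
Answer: 322234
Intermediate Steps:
q = 261 (q = 3 + 258 = 261)
R(B) = 352 (R(B) = 7 + (261 - 1*(-84)) = 7 + (261 + 84) = 7 + 345 = 352)
(R(-184) + 272546) + 49336 = (352 + 272546) + 49336 = 272898 + 49336 = 322234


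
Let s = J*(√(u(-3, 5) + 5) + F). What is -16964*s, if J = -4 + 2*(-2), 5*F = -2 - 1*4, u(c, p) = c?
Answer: -814272/5 + 135712*√2 ≈ 29071.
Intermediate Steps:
F = -6/5 (F = (-2 - 1*4)/5 = (-2 - 4)/5 = (⅕)*(-6) = -6/5 ≈ -1.2000)
J = -8 (J = -4 - 4 = -8)
s = 48/5 - 8*√2 (s = -8*(√(-3 + 5) - 6/5) = -8*(√2 - 6/5) = -8*(-6/5 + √2) = 48/5 - 8*√2 ≈ -1.7137)
-16964*s = -16964*(48/5 - 8*√2) = -814272/5 + 135712*√2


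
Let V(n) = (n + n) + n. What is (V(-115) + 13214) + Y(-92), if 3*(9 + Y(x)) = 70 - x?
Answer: 12914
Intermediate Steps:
V(n) = 3*n (V(n) = 2*n + n = 3*n)
Y(x) = 43/3 - x/3 (Y(x) = -9 + (70 - x)/3 = -9 + (70/3 - x/3) = 43/3 - x/3)
(V(-115) + 13214) + Y(-92) = (3*(-115) + 13214) + (43/3 - ⅓*(-92)) = (-345 + 13214) + (43/3 + 92/3) = 12869 + 45 = 12914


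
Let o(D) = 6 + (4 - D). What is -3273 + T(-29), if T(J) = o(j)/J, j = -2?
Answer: -94929/29 ≈ -3273.4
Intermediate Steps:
o(D) = 10 - D
T(J) = 12/J (T(J) = (10 - 1*(-2))/J = (10 + 2)/J = 12/J)
-3273 + T(-29) = -3273 + 12/(-29) = -3273 + 12*(-1/29) = -3273 - 12/29 = -94929/29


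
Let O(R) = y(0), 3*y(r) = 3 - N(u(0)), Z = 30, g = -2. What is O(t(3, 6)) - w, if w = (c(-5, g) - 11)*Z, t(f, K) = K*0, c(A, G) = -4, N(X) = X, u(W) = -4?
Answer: 1357/3 ≈ 452.33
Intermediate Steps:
y(r) = 7/3 (y(r) = (3 - 1*(-4))/3 = (3 + 4)/3 = (⅓)*7 = 7/3)
t(f, K) = 0
O(R) = 7/3
w = -450 (w = (-4 - 11)*30 = -15*30 = -450)
O(t(3, 6)) - w = 7/3 - 1*(-450) = 7/3 + 450 = 1357/3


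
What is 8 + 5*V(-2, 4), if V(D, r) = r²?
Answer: 88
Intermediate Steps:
8 + 5*V(-2, 4) = 8 + 5*4² = 8 + 5*16 = 8 + 80 = 88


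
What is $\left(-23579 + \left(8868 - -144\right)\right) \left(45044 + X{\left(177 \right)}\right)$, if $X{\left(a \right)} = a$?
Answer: $-658734307$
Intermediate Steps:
$\left(-23579 + \left(8868 - -144\right)\right) \left(45044 + X{\left(177 \right)}\right) = \left(-23579 + \left(8868 - -144\right)\right) \left(45044 + 177\right) = \left(-23579 + \left(8868 + 144\right)\right) 45221 = \left(-23579 + 9012\right) 45221 = \left(-14567\right) 45221 = -658734307$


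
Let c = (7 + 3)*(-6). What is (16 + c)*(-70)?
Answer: 3080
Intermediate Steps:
c = -60 (c = 10*(-6) = -60)
(16 + c)*(-70) = (16 - 60)*(-70) = -44*(-70) = 3080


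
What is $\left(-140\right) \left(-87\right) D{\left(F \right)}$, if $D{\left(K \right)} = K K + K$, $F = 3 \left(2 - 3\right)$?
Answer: $73080$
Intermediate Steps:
$F = -3$ ($F = 3 \left(-1\right) = -3$)
$D{\left(K \right)} = K + K^{2}$ ($D{\left(K \right)} = K^{2} + K = K + K^{2}$)
$\left(-140\right) \left(-87\right) D{\left(F \right)} = \left(-140\right) \left(-87\right) \left(- 3 \left(1 - 3\right)\right) = 12180 \left(\left(-3\right) \left(-2\right)\right) = 12180 \cdot 6 = 73080$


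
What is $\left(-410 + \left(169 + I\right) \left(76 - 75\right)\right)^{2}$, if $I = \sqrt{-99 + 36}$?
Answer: $58018 - 1446 i \sqrt{7} \approx 58018.0 - 3825.8 i$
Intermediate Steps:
$I = 3 i \sqrt{7}$ ($I = \sqrt{-63} = 3 i \sqrt{7} \approx 7.9373 i$)
$\left(-410 + \left(169 + I\right) \left(76 - 75\right)\right)^{2} = \left(-410 + \left(169 + 3 i \sqrt{7}\right) \left(76 - 75\right)\right)^{2} = \left(-410 + \left(169 + 3 i \sqrt{7}\right) 1\right)^{2} = \left(-410 + \left(169 + 3 i \sqrt{7}\right)\right)^{2} = \left(-241 + 3 i \sqrt{7}\right)^{2}$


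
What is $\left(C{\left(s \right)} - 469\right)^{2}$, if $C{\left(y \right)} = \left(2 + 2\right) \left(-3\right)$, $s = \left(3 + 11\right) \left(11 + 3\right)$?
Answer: $231361$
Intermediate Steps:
$s = 196$ ($s = 14 \cdot 14 = 196$)
$C{\left(y \right)} = -12$ ($C{\left(y \right)} = 4 \left(-3\right) = -12$)
$\left(C{\left(s \right)} - 469\right)^{2} = \left(-12 - 469\right)^{2} = \left(-481\right)^{2} = 231361$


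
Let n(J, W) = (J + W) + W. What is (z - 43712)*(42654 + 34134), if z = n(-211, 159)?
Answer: -3348340740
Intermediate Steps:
n(J, W) = J + 2*W
z = 107 (z = -211 + 2*159 = -211 + 318 = 107)
(z - 43712)*(42654 + 34134) = (107 - 43712)*(42654 + 34134) = -43605*76788 = -3348340740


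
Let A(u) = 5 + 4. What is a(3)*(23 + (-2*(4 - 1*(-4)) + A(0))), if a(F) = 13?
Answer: 208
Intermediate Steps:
A(u) = 9
a(3)*(23 + (-2*(4 - 1*(-4)) + A(0))) = 13*(23 + (-2*(4 - 1*(-4)) + 9)) = 13*(23 + (-2*(4 + 4) + 9)) = 13*(23 + (-2*8 + 9)) = 13*(23 + (-16 + 9)) = 13*(23 - 7) = 13*16 = 208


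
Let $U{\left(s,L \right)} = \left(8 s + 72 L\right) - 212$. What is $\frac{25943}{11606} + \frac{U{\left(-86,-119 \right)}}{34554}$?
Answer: $\frac{131091469}{66838954} \approx 1.9613$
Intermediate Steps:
$U{\left(s,L \right)} = -212 + 8 s + 72 L$
$\frac{25943}{11606} + \frac{U{\left(-86,-119 \right)}}{34554} = \frac{25943}{11606} + \frac{-212 + 8 \left(-86\right) + 72 \left(-119\right)}{34554} = 25943 \cdot \frac{1}{11606} + \left(-212 - 688 - 8568\right) \frac{1}{34554} = \frac{25943}{11606} - \frac{1578}{5759} = \frac{131091469}{66838954}$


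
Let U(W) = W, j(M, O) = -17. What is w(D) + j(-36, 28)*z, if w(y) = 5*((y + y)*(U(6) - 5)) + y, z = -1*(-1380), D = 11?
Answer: -23339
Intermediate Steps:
z = 1380
w(y) = 11*y (w(y) = 5*((y + y)*(6 - 5)) + y = 5*((2*y)*1) + y = 5*(2*y) + y = 10*y + y = 11*y)
w(D) + j(-36, 28)*z = 11*11 - 17*1380 = 121 - 23460 = -23339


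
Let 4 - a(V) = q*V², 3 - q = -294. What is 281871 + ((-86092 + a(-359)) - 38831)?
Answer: -38120705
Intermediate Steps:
q = 297 (q = 3 - 1*(-294) = 3 + 294 = 297)
a(V) = 4 - 297*V²
281871 + ((-86092 + a(-359)) - 38831) = 281871 + ((-86092 + (4 - 297*(-359)²)) - 38831) = 281871 + ((-86092 + (4 - 297*128881)) - 38831) = 281871 + ((-86092 + (4 - 38277657)) - 38831) = 281871 + ((-86092 - 38277653) - 38831) = 281871 + (-38363745 - 38831) = 281871 - 38402576 = -38120705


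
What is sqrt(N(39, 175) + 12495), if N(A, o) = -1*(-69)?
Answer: 6*sqrt(349) ≈ 112.09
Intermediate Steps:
N(A, o) = 69
sqrt(N(39, 175) + 12495) = sqrt(69 + 12495) = sqrt(12564) = 6*sqrt(349)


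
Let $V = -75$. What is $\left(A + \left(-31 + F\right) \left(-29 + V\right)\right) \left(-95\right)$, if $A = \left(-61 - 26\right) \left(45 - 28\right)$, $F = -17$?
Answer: $-333735$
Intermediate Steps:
$A = -1479$ ($A = \left(-87\right) 17 = -1479$)
$\left(A + \left(-31 + F\right) \left(-29 + V\right)\right) \left(-95\right) = \left(-1479 + \left(-31 - 17\right) \left(-29 - 75\right)\right) \left(-95\right) = \left(-1479 - -4992\right) \left(-95\right) = \left(-1479 + 4992\right) \left(-95\right) = 3513 \left(-95\right) = -333735$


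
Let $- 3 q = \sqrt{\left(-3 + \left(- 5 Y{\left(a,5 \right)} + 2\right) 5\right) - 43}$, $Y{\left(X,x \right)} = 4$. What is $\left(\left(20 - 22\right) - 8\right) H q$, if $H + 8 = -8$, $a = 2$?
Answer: $- \frac{320 i \sqrt{34}}{3} \approx - 621.97 i$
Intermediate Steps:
$H = -16$ ($H = -8 - 8 = -16$)
$q = - \frac{2 i \sqrt{34}}{3}$ ($q = - \frac{\sqrt{\left(-3 + \left(\left(-5\right) 4 + 2\right) 5\right) - 43}}{3} = - \frac{\sqrt{\left(-3 + \left(-20 + 2\right) 5\right) - 43}}{3} = - \frac{\sqrt{\left(-3 - 90\right) - 43}}{3} = - \frac{\sqrt{-93 - 43}}{3} = - \frac{\sqrt{-136}}{3} = - \frac{2 i \sqrt{34}}{3} \approx - 3.8873 i$)
$\left(\left(20 - 22\right) - 8\right) H q = \left(\left(20 - 22\right) - 8\right) \left(-16\right) \left(- \frac{2 i \sqrt{34}}{3}\right) = \left(-2 - 8\right) \left(-16\right) \left(- \frac{2 i \sqrt{34}}{3}\right) = \left(-10\right) \left(-16\right) \left(- \frac{2 i \sqrt{34}}{3}\right) = 160 \left(- \frac{2 i \sqrt{34}}{3}\right) = - \frac{320 i \sqrt{34}}{3}$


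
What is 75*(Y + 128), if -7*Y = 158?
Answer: 55350/7 ≈ 7907.1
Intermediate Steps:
Y = -158/7 (Y = -1/7*158 = -158/7 ≈ -22.571)
75*(Y + 128) = 75*(-158/7 + 128) = 75*(738/7) = 55350/7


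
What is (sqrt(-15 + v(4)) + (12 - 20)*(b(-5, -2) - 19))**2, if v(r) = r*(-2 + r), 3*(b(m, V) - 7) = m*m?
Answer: 7681/9 + 176*I*sqrt(7)/3 ≈ 853.44 + 155.22*I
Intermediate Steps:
b(m, V) = 7 + m**2/3 (b(m, V) = 7 + (m*m)/3 = 7 + m**2/3)
(sqrt(-15 + v(4)) + (12 - 20)*(b(-5, -2) - 19))**2 = (sqrt(-15 + 4*(-2 + 4)) + (12 - 20)*((7 + (1/3)*(-5)**2) - 19))**2 = (sqrt(-15 + 4*2) - 8*((7 + (1/3)*25) - 19))**2 = (sqrt(-15 + 8) - 8*((7 + 25/3) - 19))**2 = (sqrt(-7) - 8*(46/3 - 19))**2 = (I*sqrt(7) - 8*(-11/3))**2 = (I*sqrt(7) + 88/3)**2 = (88/3 + I*sqrt(7))**2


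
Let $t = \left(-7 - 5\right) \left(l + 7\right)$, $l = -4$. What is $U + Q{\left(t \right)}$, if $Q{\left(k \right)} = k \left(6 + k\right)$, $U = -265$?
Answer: $815$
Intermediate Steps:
$t = -36$ ($t = \left(-7 - 5\right) \left(-4 + 7\right) = \left(-12\right) 3 = -36$)
$U + Q{\left(t \right)} = -265 - 36 \left(6 - 36\right) = -265 - -1080 = -265 + 1080 = 815$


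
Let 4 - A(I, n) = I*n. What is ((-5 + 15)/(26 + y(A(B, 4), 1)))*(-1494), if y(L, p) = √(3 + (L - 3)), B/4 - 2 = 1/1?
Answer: -1079/2 + 83*I*√11/2 ≈ -539.5 + 137.64*I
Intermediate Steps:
B = 12 (B = 8 + 4/1 = 8 + 4*1 = 8 + 4 = 12)
A(I, n) = 4 - I*n
y(L, p) = √L (y(L, p) = √(3 + (-3 + L)) = √L)
((-5 + 15)/(26 + y(A(B, 4), 1)))*(-1494) = ((-5 + 15)/(26 + √(4 - 1*12*4)))*(-1494) = (10/(26 + √(4 - 48)))*(-1494) = (10/(26 + √(-44)))*(-1494) = (10/(26 + 2*I*√11))*(-1494) = -14940/(26 + 2*I*√11)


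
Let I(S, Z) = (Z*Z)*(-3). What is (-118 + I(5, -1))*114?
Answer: -13794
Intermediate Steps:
I(S, Z) = -3*Z² (I(S, Z) = Z²*(-3) = -3*Z²)
(-118 + I(5, -1))*114 = (-118 - 3*(-1)²)*114 = (-118 - 3*1)*114 = (-118 - 3)*114 = -121*114 = -13794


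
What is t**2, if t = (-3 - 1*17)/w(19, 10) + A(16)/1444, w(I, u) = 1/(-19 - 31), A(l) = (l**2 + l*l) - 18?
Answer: 1444988169/1444 ≈ 1.0007e+6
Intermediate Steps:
A(l) = -18 + 2*l**2 (A(l) = (l**2 + l**2) - 18 = 2*l**2 - 18 = -18 + 2*l**2)
w(I, u) = -1/50 (w(I, u) = 1/(-50) = -1/50)
t = 38013/38 (t = (-3 - 1*17)/(-1/50) + (-18 + 2*16**2)/1444 = (-3 - 17)*(-50) + (-18 + 2*256)*(1/1444) = -20*(-50) + (-18 + 512)*(1/1444) = 1000 + 494*(1/1444) = 1000 + 13/38 = 38013/38 ≈ 1000.3)
t**2 = (38013/38)**2 = 1444988169/1444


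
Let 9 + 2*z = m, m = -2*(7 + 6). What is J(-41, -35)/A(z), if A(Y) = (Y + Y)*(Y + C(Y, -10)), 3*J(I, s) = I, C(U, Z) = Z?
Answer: -82/5775 ≈ -0.014199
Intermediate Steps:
m = -26 (m = -2*13 = -26)
J(I, s) = I/3
z = -35/2 (z = -9/2 + (½)*(-26) = -9/2 - 13 = -35/2 ≈ -17.500)
A(Y) = 2*Y*(-10 + Y) (A(Y) = (Y + Y)*(Y - 10) = (2*Y)*(-10 + Y) = 2*Y*(-10 + Y))
J(-41, -35)/A(z) = ((⅓)*(-41))/((2*(-35/2)*(-10 - 35/2))) = -41/(3*(2*(-35/2)*(-55/2))) = -41/(3*1925/2) = -41/3*2/1925 = -82/5775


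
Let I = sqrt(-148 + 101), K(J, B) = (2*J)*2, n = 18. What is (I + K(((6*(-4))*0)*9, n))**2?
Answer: -47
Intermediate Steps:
K(J, B) = 4*J
I = I*sqrt(47) (I = sqrt(-47) = I*sqrt(47) ≈ 6.8557*I)
(I + K(((6*(-4))*0)*9, n))**2 = (I*sqrt(47) + 4*(((6*(-4))*0)*9))**2 = (I*sqrt(47) + 4*(-24*0*9))**2 = (I*sqrt(47) + 4*(0*9))**2 = (I*sqrt(47) + 4*0)**2 = (I*sqrt(47) + 0)**2 = (I*sqrt(47))**2 = -47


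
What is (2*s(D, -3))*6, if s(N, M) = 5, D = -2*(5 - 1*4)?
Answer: 60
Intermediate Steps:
D = -2 (D = -2*(5 - 4) = -2*1 = -2)
(2*s(D, -3))*6 = (2*5)*6 = 10*6 = 60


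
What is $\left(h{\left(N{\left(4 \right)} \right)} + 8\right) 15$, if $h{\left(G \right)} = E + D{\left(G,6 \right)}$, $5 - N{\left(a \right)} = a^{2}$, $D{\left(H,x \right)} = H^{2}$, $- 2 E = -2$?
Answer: $1950$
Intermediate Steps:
$E = 1$ ($E = \left(- \frac{1}{2}\right) \left(-2\right) = 1$)
$N{\left(a \right)} = 5 - a^{2}$
$h{\left(G \right)} = 1 + G^{2}$
$\left(h{\left(N{\left(4 \right)} \right)} + 8\right) 15 = \left(\left(1 + \left(5 - 4^{2}\right)^{2}\right) + 8\right) 15 = \left(\left(1 + \left(5 - 16\right)^{2}\right) + 8\right) 15 = \left(\left(1 + \left(-11\right)^{2}\right) + 8\right) 15 = \left(\left(1 + 121\right) + 8\right) 15 = \left(122 + 8\right) 15 = 130 \cdot 15 = 1950$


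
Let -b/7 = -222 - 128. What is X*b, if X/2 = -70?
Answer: -343000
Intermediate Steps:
X = -140 (X = 2*(-70) = -140)
b = 2450 (b = -7*(-222 - 128) = -7*(-350) = 2450)
X*b = -140*2450 = -343000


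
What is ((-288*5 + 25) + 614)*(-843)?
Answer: 675243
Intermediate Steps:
((-288*5 + 25) + 614)*(-843) = ((-1440 + 25) + 614)*(-843) = (-1415 + 614)*(-843) = -801*(-843) = 675243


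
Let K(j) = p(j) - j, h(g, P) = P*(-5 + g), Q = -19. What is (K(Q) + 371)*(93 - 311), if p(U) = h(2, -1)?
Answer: -85674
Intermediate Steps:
p(U) = 3 (p(U) = -(-5 + 2) = -1*(-3) = 3)
K(j) = 3 - j
(K(Q) + 371)*(93 - 311) = ((3 - 1*(-19)) + 371)*(93 - 311) = ((3 + 19) + 371)*(-218) = (22 + 371)*(-218) = 393*(-218) = -85674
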